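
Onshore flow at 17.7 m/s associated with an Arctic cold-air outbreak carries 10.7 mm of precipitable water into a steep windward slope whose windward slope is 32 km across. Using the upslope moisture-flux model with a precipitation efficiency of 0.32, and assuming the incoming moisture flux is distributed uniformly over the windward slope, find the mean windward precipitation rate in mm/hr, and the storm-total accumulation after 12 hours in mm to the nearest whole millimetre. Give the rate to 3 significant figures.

Incoming column moisture flux per unit ridge length: F = V × PW = 17.7 × 10.7 = 189.39 mm·m/s.
Spread over the 32 km slope with efficiency ε = 0.32: R = ε·F/W = 0.32 × 189.39 / 32000 m = 1.894e-03 mm/s.
R = 1.894e-03 × 3600 = 6.82 mm/hr.
Over 12 h: total = 6.82 × 12 = 81.84 ≈ 82 mm.

R ≈ 6.82 mm/hr; total ≈ 82 mm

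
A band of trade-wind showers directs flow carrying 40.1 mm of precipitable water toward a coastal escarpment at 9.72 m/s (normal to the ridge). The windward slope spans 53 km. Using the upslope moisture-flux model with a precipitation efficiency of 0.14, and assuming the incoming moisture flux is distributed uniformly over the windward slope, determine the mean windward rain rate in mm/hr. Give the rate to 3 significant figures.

R ≈ 3.71 mm/hr

Incoming column moisture flux per unit ridge length: F = V × PW = 9.72 × 40.1 = 389.772 mm·m/s.
Spread over the 53 km slope with efficiency ε = 0.14: R = ε·F/W = 0.14 × 389.772 / 53000 m = 1.030e-03 mm/s.
R = 1.030e-03 × 3600 = 3.71 mm/hr.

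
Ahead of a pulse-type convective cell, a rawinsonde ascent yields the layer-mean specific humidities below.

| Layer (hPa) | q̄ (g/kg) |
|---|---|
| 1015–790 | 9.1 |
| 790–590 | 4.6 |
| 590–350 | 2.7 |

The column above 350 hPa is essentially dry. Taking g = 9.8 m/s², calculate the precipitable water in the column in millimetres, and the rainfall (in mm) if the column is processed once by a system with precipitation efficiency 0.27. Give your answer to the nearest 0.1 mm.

PW ≈ 36.9 mm; rainfall ≈ 10.0 mm

Precipitable water is the column-integrated vapour mass per unit area: PW = (1/g) Σ q̄ Δp, with q in kg/kg and Δp in Pa (1 kg/m² of water = 1 mm).
Layer 1015–790 hPa: Δp = 225 hPa = 22500 Pa, q̄ = 0.0091 kg/kg → 0.0091 × 22500 / 9.8 = 20.89 mm
Layer 790–590 hPa: Δp = 200 hPa = 20000 Pa, q̄ = 0.0046 kg/kg → 0.0046 × 20000 / 9.8 = 9.39 mm
Layer 590–350 hPa: Δp = 240 hPa = 24000 Pa, q̄ = 0.0027 kg/kg → 0.0027 × 24000 / 9.8 = 6.61 mm
PW = 20.89 + 9.39 + 6.61 = 36.89 ≈ 36.9 mm.
Rainfall = ε × PW = 0.27 × 36.9 = 10.0 mm.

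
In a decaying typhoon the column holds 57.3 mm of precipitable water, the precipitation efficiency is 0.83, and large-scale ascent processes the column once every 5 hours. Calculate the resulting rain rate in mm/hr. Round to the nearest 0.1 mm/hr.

Each overturning extracts ε × PW = 0.83 × 57.3 = 47.559 mm.
Rate = ε·PW / τ = 47.559 / 5 h = 9.5 mm/hr.

R ≈ 9.5 mm/hr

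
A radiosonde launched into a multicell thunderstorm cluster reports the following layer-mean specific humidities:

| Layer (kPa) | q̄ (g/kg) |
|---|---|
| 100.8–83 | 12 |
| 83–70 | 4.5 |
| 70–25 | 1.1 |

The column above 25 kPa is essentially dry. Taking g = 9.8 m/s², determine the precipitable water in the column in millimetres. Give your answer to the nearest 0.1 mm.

Precipitable water is the column-integrated vapour mass per unit area: PW = (1/g) Σ q̄ Δp, with q in kg/kg and Δp in Pa (1 kg/m² of water = 1 mm).
Layer 100.8–83 kPa: Δp = 178 hPa = 17800 Pa, q̄ = 0.012 kg/kg → 0.012 × 17800 / 9.8 = 21.80 mm
Layer 83–70 kPa: Δp = 130 hPa = 13000 Pa, q̄ = 0.0045 kg/kg → 0.0045 × 13000 / 9.8 = 5.97 mm
Layer 70–25 kPa: Δp = 450 hPa = 45000 Pa, q̄ = 0.0011 kg/kg → 0.0011 × 45000 / 9.8 = 5.05 mm
PW = 21.80 + 5.97 + 5.05 = 32.82 ≈ 32.8 mm.

PW ≈ 32.8 mm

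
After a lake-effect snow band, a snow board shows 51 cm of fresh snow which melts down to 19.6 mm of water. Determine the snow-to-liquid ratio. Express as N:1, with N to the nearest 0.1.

Ratio = snow depth / SWE = 510 mm / 19.6 mm = 26.0, i.e. 26.0:1.

ratio ≈ 26.0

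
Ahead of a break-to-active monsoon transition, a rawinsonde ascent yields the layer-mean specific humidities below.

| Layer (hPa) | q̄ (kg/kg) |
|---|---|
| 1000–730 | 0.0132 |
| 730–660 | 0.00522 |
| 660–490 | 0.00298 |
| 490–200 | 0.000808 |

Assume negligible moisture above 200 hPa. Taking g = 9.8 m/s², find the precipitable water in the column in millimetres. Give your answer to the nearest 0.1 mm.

PW ≈ 47.7 mm

Precipitable water is the column-integrated vapour mass per unit area: PW = (1/g) Σ q̄ Δp, with q in kg/kg and Δp in Pa (1 kg/m² of water = 1 mm).
Layer 1000–730 hPa: Δp = 270 hPa = 27000 Pa, q̄ = 0.0132 kg/kg → 0.0132 × 27000 / 9.8 = 36.37 mm
Layer 730–660 hPa: Δp = 70 hPa = 7000 Pa, q̄ = 0.00522 kg/kg → 0.00522 × 7000 / 9.8 = 3.73 mm
Layer 660–490 hPa: Δp = 170 hPa = 17000 Pa, q̄ = 0.00298 kg/kg → 0.00298 × 17000 / 9.8 = 5.17 mm
Layer 490–200 hPa: Δp = 290 hPa = 29000 Pa, q̄ = 0.000808 kg/kg → 0.000808 × 29000 / 9.8 = 2.39 mm
PW = 36.37 + 3.73 + 5.17 + 2.39 = 47.66 ≈ 47.7 mm.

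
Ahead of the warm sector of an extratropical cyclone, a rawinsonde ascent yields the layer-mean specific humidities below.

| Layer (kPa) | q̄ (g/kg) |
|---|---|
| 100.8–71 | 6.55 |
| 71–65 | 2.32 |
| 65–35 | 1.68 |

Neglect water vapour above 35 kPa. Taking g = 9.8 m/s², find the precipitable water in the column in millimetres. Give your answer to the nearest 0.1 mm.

Precipitable water is the column-integrated vapour mass per unit area: PW = (1/g) Σ q̄ Δp, with q in kg/kg and Δp in Pa (1 kg/m² of water = 1 mm).
Layer 100.8–71 kPa: Δp = 298 hPa = 29800 Pa, q̄ = 0.00655 kg/kg → 0.00655 × 29800 / 9.8 = 19.92 mm
Layer 71–65 kPa: Δp = 60 hPa = 6000 Pa, q̄ = 0.00232 kg/kg → 0.00232 × 6000 / 9.8 = 1.42 mm
Layer 65–35 kPa: Δp = 300 hPa = 30000 Pa, q̄ = 0.00168 kg/kg → 0.00168 × 30000 / 9.8 = 5.14 mm
PW = 19.92 + 1.42 + 5.14 = 26.48 ≈ 26.5 mm.

PW ≈ 26.5 mm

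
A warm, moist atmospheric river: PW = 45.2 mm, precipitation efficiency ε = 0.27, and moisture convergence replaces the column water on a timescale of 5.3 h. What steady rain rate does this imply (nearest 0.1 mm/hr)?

R ≈ 2.3 mm/hr

Each overturning extracts ε × PW = 0.27 × 45.2 = 12.204 mm.
Rate = ε·PW / τ = 12.204 / 5.3 h = 2.3 mm/hr.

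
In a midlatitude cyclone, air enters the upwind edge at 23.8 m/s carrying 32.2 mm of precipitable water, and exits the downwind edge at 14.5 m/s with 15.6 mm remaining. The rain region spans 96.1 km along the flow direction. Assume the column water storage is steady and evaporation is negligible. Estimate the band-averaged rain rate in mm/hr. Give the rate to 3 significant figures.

R ≈ 20.2 mm/hr

Column moisture flux per unit crosswind length is F = V × PW.
Inflow: F_in = 23.8 × 32.2 = 766.36 mm·m/s
Outflow: F_out = 14.5 × 15.6 = 226.2 mm·m/s
Steady-state rate R = (F_in − F_out)/L = (766.36 − 226.2) / 96100 m = 5.621e-03 mm/s.
R = 5.621e-03 × 3600 = 20.2 mm/hr.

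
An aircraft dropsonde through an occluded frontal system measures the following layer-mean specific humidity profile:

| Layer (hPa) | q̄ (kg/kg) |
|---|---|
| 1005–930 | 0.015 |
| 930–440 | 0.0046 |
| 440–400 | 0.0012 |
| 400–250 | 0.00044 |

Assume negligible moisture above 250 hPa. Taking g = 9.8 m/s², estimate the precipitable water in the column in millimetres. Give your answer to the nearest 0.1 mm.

Precipitable water is the column-integrated vapour mass per unit area: PW = (1/g) Σ q̄ Δp, with q in kg/kg and Δp in Pa (1 kg/m² of water = 1 mm).
Layer 1005–930 hPa: Δp = 75 hPa = 7500 Pa, q̄ = 0.015 kg/kg → 0.015 × 7500 / 9.8 = 11.48 mm
Layer 930–440 hPa: Δp = 490 hPa = 49000 Pa, q̄ = 0.0046 kg/kg → 0.0046 × 49000 / 9.8 = 23.00 mm
Layer 440–400 hPa: Δp = 40 hPa = 4000 Pa, q̄ = 0.0012 kg/kg → 0.0012 × 4000 / 9.8 = 0.49 mm
Layer 400–250 hPa: Δp = 150 hPa = 15000 Pa, q̄ = 0.00044 kg/kg → 0.00044 × 15000 / 9.8 = 0.67 mm
PW = 11.48 + 23.00 + 0.49 + 0.67 = 35.64 ≈ 35.6 mm.

PW ≈ 35.6 mm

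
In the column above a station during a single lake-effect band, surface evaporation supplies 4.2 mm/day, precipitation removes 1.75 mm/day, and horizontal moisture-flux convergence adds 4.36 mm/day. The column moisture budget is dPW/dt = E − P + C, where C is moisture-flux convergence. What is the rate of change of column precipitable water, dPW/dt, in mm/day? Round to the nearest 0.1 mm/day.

dPW/dt = E − P + C = 4.2 − 1.75 + (4.36) = 6.8 mm/day.

dPW/dt ≈ 6.8 mm/day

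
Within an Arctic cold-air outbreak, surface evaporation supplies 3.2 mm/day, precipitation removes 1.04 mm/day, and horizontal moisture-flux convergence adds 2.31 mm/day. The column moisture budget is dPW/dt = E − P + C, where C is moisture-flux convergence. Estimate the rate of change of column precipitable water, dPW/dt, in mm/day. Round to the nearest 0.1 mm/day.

dPW/dt = E − P + C = 3.2 − 1.04 + (2.31) = 4.5 mm/day.

dPW/dt ≈ 4.5 mm/day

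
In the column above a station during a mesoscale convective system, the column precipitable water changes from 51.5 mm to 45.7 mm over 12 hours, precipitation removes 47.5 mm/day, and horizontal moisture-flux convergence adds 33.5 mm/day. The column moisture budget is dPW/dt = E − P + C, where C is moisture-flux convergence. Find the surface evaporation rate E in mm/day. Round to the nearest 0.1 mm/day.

E ≈ 2.4 mm/day

dPW/dt = (45.7 − 51.5) mm / (12/24 day) = -11.600 mm/day.
E = dPW/dt + P − C = (-11.600) + 47.5 − (33.5) = 2.4 mm/day.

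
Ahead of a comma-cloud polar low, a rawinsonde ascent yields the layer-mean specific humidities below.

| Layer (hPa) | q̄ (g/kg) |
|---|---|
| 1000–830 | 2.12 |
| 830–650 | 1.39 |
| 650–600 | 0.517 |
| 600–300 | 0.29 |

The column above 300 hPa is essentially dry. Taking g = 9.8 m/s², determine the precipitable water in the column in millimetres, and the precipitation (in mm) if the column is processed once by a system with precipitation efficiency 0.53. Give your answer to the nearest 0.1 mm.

Precipitable water is the column-integrated vapour mass per unit area: PW = (1/g) Σ q̄ Δp, with q in kg/kg and Δp in Pa (1 kg/m² of water = 1 mm).
Layer 1000–830 hPa: Δp = 170 hPa = 17000 Pa, q̄ = 0.00212 kg/kg → 0.00212 × 17000 / 9.8 = 3.68 mm
Layer 830–650 hPa: Δp = 180 hPa = 18000 Pa, q̄ = 0.00139 kg/kg → 0.00139 × 18000 / 9.8 = 2.55 mm
Layer 650–600 hPa: Δp = 50 hPa = 5000 Pa, q̄ = 0.000517 kg/kg → 0.000517 × 5000 / 9.8 = 0.26 mm
Layer 600–300 hPa: Δp = 300 hPa = 30000 Pa, q̄ = 0.00029 kg/kg → 0.00029 × 30000 / 9.8 = 0.89 mm
PW = 3.68 + 2.55 + 0.26 + 0.89 = 7.38 ≈ 7.4 mm.
Precipitation = ε × PW = 0.53 × 7.4 = 3.9 mm.

PW ≈ 7.4 mm; precipitation ≈ 3.9 mm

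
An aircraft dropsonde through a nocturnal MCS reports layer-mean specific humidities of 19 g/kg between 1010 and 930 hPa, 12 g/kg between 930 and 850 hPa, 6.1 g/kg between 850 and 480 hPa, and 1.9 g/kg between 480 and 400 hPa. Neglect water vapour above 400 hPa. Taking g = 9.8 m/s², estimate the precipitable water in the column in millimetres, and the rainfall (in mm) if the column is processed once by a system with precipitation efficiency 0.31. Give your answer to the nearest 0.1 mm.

Precipitable water is the column-integrated vapour mass per unit area: PW = (1/g) Σ q̄ Δp, with q in kg/kg and Δp in Pa (1 kg/m² of water = 1 mm).
Layer 1010–930 hPa: Δp = 80 hPa = 8000 Pa, q̄ = 0.019 kg/kg → 0.019 × 8000 / 9.8 = 15.51 mm
Layer 930–850 hPa: Δp = 80 hPa = 8000 Pa, q̄ = 0.012 kg/kg → 0.012 × 8000 / 9.8 = 9.80 mm
Layer 850–480 hPa: Δp = 370 hPa = 37000 Pa, q̄ = 0.0061 kg/kg → 0.0061 × 37000 / 9.8 = 23.03 mm
Layer 480–400 hPa: Δp = 80 hPa = 8000 Pa, q̄ = 0.0019 kg/kg → 0.0019 × 8000 / 9.8 = 1.55 mm
PW = 15.51 + 9.80 + 23.03 + 1.55 = 49.89 ≈ 49.9 mm.
Rainfall = ε × PW = 0.31 × 49.9 = 15.5 mm.

PW ≈ 49.9 mm; rainfall ≈ 15.5 mm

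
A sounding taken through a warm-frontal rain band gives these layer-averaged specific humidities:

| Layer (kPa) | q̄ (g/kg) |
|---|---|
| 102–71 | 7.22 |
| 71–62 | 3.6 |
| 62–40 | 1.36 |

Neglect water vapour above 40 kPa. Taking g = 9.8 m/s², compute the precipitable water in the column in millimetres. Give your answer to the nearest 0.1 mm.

Precipitable water is the column-integrated vapour mass per unit area: PW = (1/g) Σ q̄ Δp, with q in kg/kg and Δp in Pa (1 kg/m² of water = 1 mm).
Layer 102–71 kPa: Δp = 310 hPa = 31000 Pa, q̄ = 0.00722 kg/kg → 0.00722 × 31000 / 9.8 = 22.84 mm
Layer 71–62 kPa: Δp = 90 hPa = 9000 Pa, q̄ = 0.0036 kg/kg → 0.0036 × 9000 / 9.8 = 3.31 mm
Layer 62–40 kPa: Δp = 220 hPa = 22000 Pa, q̄ = 0.00136 kg/kg → 0.00136 × 22000 / 9.8 = 3.05 mm
PW = 22.84 + 3.31 + 3.05 = 29.20 ≈ 29.2 mm.

PW ≈ 29.2 mm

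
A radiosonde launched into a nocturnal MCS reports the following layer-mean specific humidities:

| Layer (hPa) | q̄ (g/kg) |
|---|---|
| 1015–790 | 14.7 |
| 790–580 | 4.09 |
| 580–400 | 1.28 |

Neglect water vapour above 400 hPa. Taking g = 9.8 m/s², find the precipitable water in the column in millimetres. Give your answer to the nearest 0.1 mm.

Precipitable water is the column-integrated vapour mass per unit area: PW = (1/g) Σ q̄ Δp, with q in kg/kg and Δp in Pa (1 kg/m² of water = 1 mm).
Layer 1015–790 hPa: Δp = 225 hPa = 22500 Pa, q̄ = 0.0147 kg/kg → 0.0147 × 22500 / 9.8 = 33.75 mm
Layer 790–580 hPa: Δp = 210 hPa = 21000 Pa, q̄ = 0.00409 kg/kg → 0.00409 × 21000 / 9.8 = 8.76 mm
Layer 580–400 hPa: Δp = 180 hPa = 18000 Pa, q̄ = 0.00128 kg/kg → 0.00128 × 18000 / 9.8 = 2.35 mm
PW = 33.75 + 8.76 + 2.35 = 44.86 ≈ 44.9 mm.

PW ≈ 44.9 mm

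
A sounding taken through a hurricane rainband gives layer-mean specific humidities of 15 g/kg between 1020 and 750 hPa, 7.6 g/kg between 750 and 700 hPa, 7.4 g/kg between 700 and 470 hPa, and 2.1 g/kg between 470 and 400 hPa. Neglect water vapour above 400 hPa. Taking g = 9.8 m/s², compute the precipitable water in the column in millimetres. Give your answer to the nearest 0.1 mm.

Precipitable water is the column-integrated vapour mass per unit area: PW = (1/g) Σ q̄ Δp, with q in kg/kg and Δp in Pa (1 kg/m² of water = 1 mm).
Layer 1020–750 hPa: Δp = 270 hPa = 27000 Pa, q̄ = 0.015 kg/kg → 0.015 × 27000 / 9.8 = 41.33 mm
Layer 750–700 hPa: Δp = 50 hPa = 5000 Pa, q̄ = 0.0076 kg/kg → 0.0076 × 5000 / 9.8 = 3.88 mm
Layer 700–470 hPa: Δp = 230 hPa = 23000 Pa, q̄ = 0.0074 kg/kg → 0.0074 × 23000 / 9.8 = 17.37 mm
Layer 470–400 hPa: Δp = 70 hPa = 7000 Pa, q̄ = 0.0021 kg/kg → 0.0021 × 7000 / 9.8 = 1.50 mm
PW = 41.33 + 3.88 + 17.37 + 1.50 = 64.08 ≈ 64.1 mm.

PW ≈ 64.1 mm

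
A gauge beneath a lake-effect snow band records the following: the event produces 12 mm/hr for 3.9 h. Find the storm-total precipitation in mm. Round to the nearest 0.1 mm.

total ≈ 46.8 mm

Total = Σ Rᵢ Δtᵢ = 12 × 3.9
      = 46.8 = 46.8 mm.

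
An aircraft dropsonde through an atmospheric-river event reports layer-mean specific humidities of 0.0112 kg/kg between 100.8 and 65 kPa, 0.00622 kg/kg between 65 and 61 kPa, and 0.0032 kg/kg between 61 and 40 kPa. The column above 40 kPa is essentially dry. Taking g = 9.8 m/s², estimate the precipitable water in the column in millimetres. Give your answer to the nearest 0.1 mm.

PW ≈ 50.3 mm

Precipitable water is the column-integrated vapour mass per unit area: PW = (1/g) Σ q̄ Δp, with q in kg/kg and Δp in Pa (1 kg/m² of water = 1 mm).
Layer 100.8–65 kPa: Δp = 358 hPa = 35800 Pa, q̄ = 0.0112 kg/kg → 0.0112 × 35800 / 9.8 = 40.91 mm
Layer 65–61 kPa: Δp = 40 hPa = 4000 Pa, q̄ = 0.00622 kg/kg → 0.00622 × 4000 / 9.8 = 2.54 mm
Layer 61–40 kPa: Δp = 210 hPa = 21000 Pa, q̄ = 0.0032 kg/kg → 0.0032 × 21000 / 9.8 = 6.86 mm
PW = 40.91 + 2.54 + 6.86 = 50.31 ≈ 50.3 mm.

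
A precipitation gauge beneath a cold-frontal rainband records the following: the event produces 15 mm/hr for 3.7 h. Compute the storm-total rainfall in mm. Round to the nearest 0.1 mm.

total ≈ 55.5 mm

Total = Σ Rᵢ Δtᵢ = 15 × 3.7
      = 55.5 = 55.5 mm.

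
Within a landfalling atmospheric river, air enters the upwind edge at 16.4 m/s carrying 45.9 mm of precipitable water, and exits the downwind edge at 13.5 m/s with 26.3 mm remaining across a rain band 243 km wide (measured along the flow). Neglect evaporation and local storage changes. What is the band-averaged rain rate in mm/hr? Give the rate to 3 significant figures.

R ≈ 5.89 mm/hr

Column moisture flux per unit crosswind length is F = V × PW.
Inflow: F_in = 16.4 × 45.9 = 752.76 mm·m/s
Outflow: F_out = 13.5 × 26.3 = 355.05 mm·m/s
Steady-state rate R = (F_in − F_out)/L = (752.76 − 355.05) / 243000 m = 1.637e-03 mm/s.
R = 1.637e-03 × 3600 = 5.89 mm/hr.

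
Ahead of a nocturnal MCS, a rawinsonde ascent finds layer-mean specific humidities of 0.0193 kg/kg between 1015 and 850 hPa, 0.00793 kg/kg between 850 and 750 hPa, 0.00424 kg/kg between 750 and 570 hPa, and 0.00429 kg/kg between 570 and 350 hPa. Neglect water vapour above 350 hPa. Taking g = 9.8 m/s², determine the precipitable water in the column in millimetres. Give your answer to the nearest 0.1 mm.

Precipitable water is the column-integrated vapour mass per unit area: PW = (1/g) Σ q̄ Δp, with q in kg/kg and Δp in Pa (1 kg/m² of water = 1 mm).
Layer 1015–850 hPa: Δp = 165 hPa = 16500 Pa, q̄ = 0.0193 kg/kg → 0.0193 × 16500 / 9.8 = 32.49 mm
Layer 850–750 hPa: Δp = 100 hPa = 10000 Pa, q̄ = 0.00793 kg/kg → 0.00793 × 10000 / 9.8 = 8.09 mm
Layer 750–570 hPa: Δp = 180 hPa = 18000 Pa, q̄ = 0.00424 kg/kg → 0.00424 × 18000 / 9.8 = 7.79 mm
Layer 570–350 hPa: Δp = 220 hPa = 22000 Pa, q̄ = 0.00429 kg/kg → 0.00429 × 22000 / 9.8 = 9.63 mm
PW = 32.49 + 8.09 + 7.79 + 9.63 = 58.00 ≈ 58.0 mm.

PW ≈ 58.0 mm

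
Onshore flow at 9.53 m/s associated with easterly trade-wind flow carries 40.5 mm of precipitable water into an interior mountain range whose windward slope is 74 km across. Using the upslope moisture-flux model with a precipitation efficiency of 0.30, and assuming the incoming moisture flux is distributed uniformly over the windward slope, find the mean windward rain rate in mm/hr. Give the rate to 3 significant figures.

Incoming column moisture flux per unit ridge length: F = V × PW = 9.53 × 40.5 = 385.965 mm·m/s.
Spread over the 74 km slope with efficiency ε = 0.30: R = ε·F/W = 0.30 × 385.965 / 74000 m = 1.565e-03 mm/s.
R = 1.565e-03 × 3600 = 5.63 mm/hr.

R ≈ 5.63 mm/hr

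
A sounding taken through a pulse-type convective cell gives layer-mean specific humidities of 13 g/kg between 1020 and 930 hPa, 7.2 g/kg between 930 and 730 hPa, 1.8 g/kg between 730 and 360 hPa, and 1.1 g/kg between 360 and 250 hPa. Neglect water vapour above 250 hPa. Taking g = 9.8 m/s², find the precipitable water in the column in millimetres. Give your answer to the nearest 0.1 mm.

PW ≈ 34.7 mm

Precipitable water is the column-integrated vapour mass per unit area: PW = (1/g) Σ q̄ Δp, with q in kg/kg and Δp in Pa (1 kg/m² of water = 1 mm).
Layer 1020–930 hPa: Δp = 90 hPa = 9000 Pa, q̄ = 0.013 kg/kg → 0.013 × 9000 / 9.8 = 11.94 mm
Layer 930–730 hPa: Δp = 200 hPa = 20000 Pa, q̄ = 0.0072 kg/kg → 0.0072 × 20000 / 9.8 = 14.69 mm
Layer 730–360 hPa: Δp = 370 hPa = 37000 Pa, q̄ = 0.0018 kg/kg → 0.0018 × 37000 / 9.8 = 6.80 mm
Layer 360–250 hPa: Δp = 110 hPa = 11000 Pa, q̄ = 0.0011 kg/kg → 0.0011 × 11000 / 9.8 = 1.23 mm
PW = 11.94 + 14.69 + 6.80 + 1.23 = 34.66 ≈ 34.7 mm.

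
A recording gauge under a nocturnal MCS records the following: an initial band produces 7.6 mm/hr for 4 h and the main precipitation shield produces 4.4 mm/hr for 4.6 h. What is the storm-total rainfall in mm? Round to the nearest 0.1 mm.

total ≈ 50.6 mm

Total = Σ Rᵢ Δtᵢ = 7.6 × 4 + 4.4 × 4.6
      = 30.4 + 20.24 = 50.6 mm.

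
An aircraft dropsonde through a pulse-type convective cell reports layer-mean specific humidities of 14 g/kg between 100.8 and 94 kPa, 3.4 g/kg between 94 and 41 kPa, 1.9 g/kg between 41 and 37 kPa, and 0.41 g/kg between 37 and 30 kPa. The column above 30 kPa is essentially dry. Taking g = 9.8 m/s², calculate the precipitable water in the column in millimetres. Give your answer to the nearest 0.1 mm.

Precipitable water is the column-integrated vapour mass per unit area: PW = (1/g) Σ q̄ Δp, with q in kg/kg and Δp in Pa (1 kg/m² of water = 1 mm).
Layer 100.8–94 kPa: Δp = 68 hPa = 6800 Pa, q̄ = 0.014 kg/kg → 0.014 × 6800 / 9.8 = 9.71 mm
Layer 94–41 kPa: Δp = 530 hPa = 53000 Pa, q̄ = 0.0034 kg/kg → 0.0034 × 53000 / 9.8 = 18.39 mm
Layer 41–37 kPa: Δp = 40 hPa = 4000 Pa, q̄ = 0.0019 kg/kg → 0.0019 × 4000 / 9.8 = 0.78 mm
Layer 37–30 kPa: Δp = 70 hPa = 7000 Pa, q̄ = 0.00041 kg/kg → 0.00041 × 7000 / 9.8 = 0.29 mm
PW = 9.71 + 18.39 + 0.78 + 0.29 = 29.17 ≈ 29.2 mm.

PW ≈ 29.2 mm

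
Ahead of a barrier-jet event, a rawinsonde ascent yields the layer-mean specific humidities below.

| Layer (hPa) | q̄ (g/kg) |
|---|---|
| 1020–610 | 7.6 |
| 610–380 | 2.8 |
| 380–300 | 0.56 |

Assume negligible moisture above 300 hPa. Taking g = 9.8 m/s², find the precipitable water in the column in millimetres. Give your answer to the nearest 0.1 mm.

PW ≈ 38.8 mm

Precipitable water is the column-integrated vapour mass per unit area: PW = (1/g) Σ q̄ Δp, with q in kg/kg and Δp in Pa (1 kg/m² of water = 1 mm).
Layer 1020–610 hPa: Δp = 410 hPa = 41000 Pa, q̄ = 0.0076 kg/kg → 0.0076 × 41000 / 9.8 = 31.80 mm
Layer 610–380 hPa: Δp = 230 hPa = 23000 Pa, q̄ = 0.0028 kg/kg → 0.0028 × 23000 / 9.8 = 6.57 mm
Layer 380–300 hPa: Δp = 80 hPa = 8000 Pa, q̄ = 0.00056 kg/kg → 0.00056 × 8000 / 9.8 = 0.46 mm
PW = 31.80 + 6.57 + 0.46 = 38.83 ≈ 38.8 mm.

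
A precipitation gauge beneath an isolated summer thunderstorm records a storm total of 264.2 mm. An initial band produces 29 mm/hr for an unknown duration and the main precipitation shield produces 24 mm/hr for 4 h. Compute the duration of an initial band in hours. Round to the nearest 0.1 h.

Known phases: 24 × 4 = 96 mm.
Remaining depth = 264.2 − 96 = 168.2 mm.
Duration = 168.2 / 29 = 5.8 h.

duration ≈ 5.8 h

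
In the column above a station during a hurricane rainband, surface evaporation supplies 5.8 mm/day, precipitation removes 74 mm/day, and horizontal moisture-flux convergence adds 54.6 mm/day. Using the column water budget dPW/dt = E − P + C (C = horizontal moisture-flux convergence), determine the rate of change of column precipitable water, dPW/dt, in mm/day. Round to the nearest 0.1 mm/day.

dPW/dt ≈ -13.6 mm/day

dPW/dt = E − P + C = 5.8 − 74 + (54.6) = -13.6 mm/day.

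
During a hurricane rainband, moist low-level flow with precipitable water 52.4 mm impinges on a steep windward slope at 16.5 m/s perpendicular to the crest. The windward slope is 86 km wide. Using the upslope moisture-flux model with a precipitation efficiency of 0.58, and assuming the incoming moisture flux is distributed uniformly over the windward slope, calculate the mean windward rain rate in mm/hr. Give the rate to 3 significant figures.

R ≈ 21.0 mm/hr

Incoming column moisture flux per unit ridge length: F = V × PW = 16.5 × 52.4 = 864.6 mm·m/s.
Spread over the 86 km slope with efficiency ε = 0.58: R = ε·F/W = 0.58 × 864.6 / 86000 m = 5.831e-03 mm/s.
R = 5.831e-03 × 3600 = 21.0 mm/hr.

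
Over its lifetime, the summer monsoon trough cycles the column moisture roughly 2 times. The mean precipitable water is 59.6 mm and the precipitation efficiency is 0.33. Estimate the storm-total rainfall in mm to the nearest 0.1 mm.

rainfall ≈ 39.3 mm

Each cycle deposits ε × PW = 0.33 × 59.6 = 19.668 mm.
Over 2 cycles: 2 × 19.668 = 39.3 mm.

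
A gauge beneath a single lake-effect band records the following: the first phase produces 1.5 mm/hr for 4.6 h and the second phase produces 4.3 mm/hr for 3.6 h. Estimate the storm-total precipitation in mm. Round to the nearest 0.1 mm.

Total = Σ Rᵢ Δtᵢ = 1.5 × 4.6 + 4.3 × 3.6
      = 6.9 + 15.48 = 22.4 mm.

total ≈ 22.4 mm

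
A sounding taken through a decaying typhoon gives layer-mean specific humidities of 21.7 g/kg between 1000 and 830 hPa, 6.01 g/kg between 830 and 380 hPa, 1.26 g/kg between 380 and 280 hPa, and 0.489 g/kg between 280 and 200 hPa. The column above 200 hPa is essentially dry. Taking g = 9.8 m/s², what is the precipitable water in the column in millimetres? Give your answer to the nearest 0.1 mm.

PW ≈ 66.9 mm

Precipitable water is the column-integrated vapour mass per unit area: PW = (1/g) Σ q̄ Δp, with q in kg/kg and Δp in Pa (1 kg/m² of water = 1 mm).
Layer 1000–830 hPa: Δp = 170 hPa = 17000 Pa, q̄ = 0.0217 kg/kg → 0.0217 × 17000 / 9.8 = 37.64 mm
Layer 830–380 hPa: Δp = 450 hPa = 45000 Pa, q̄ = 0.00601 kg/kg → 0.00601 × 45000 / 9.8 = 27.60 mm
Layer 380–280 hPa: Δp = 100 hPa = 10000 Pa, q̄ = 0.00126 kg/kg → 0.00126 × 10000 / 9.8 = 1.29 mm
Layer 280–200 hPa: Δp = 80 hPa = 8000 Pa, q̄ = 0.000489 kg/kg → 0.000489 × 8000 / 9.8 = 0.40 mm
PW = 37.64 + 27.60 + 1.29 + 0.40 = 66.93 ≈ 66.9 mm.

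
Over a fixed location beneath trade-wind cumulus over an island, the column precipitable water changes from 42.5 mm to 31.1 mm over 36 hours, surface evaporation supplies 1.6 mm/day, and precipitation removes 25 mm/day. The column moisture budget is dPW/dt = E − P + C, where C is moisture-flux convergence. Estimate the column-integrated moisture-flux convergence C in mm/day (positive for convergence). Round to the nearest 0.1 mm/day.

C ≈ 15.8 mm/day

dPW/dt = (31.1 − 42.5) mm / (36/24 day) = -7.600 mm/day.
C = dPW/dt − E + P = (-7.600) − 1.6 + 25 = 15.8 mm/day.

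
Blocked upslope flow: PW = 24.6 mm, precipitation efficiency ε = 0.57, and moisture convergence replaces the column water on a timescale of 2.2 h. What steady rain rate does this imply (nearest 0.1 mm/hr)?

R ≈ 6.4 mm/hr

Each overturning extracts ε × PW = 0.57 × 24.6 = 14.022 mm.
Rate = ε·PW / τ = 14.022 / 2.2 h = 6.4 mm/hr.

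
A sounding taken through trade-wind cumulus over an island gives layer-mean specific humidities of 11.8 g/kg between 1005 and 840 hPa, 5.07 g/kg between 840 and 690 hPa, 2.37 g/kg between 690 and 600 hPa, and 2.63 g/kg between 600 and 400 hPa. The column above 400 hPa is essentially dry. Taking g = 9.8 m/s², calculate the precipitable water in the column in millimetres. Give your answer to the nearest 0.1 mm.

PW ≈ 35.2 mm

Precipitable water is the column-integrated vapour mass per unit area: PW = (1/g) Σ q̄ Δp, with q in kg/kg and Δp in Pa (1 kg/m² of water = 1 mm).
Layer 1005–840 hPa: Δp = 165 hPa = 16500 Pa, q̄ = 0.0118 kg/kg → 0.0118 × 16500 / 9.8 = 19.87 mm
Layer 840–690 hPa: Δp = 150 hPa = 15000 Pa, q̄ = 0.00507 kg/kg → 0.00507 × 15000 / 9.8 = 7.76 mm
Layer 690–600 hPa: Δp = 90 hPa = 9000 Pa, q̄ = 0.00237 kg/kg → 0.00237 × 9000 / 9.8 = 2.18 mm
Layer 600–400 hPa: Δp = 200 hPa = 20000 Pa, q̄ = 0.00263 kg/kg → 0.00263 × 20000 / 9.8 = 5.37 mm
PW = 19.87 + 7.76 + 2.18 + 5.37 = 35.18 ≈ 35.2 mm.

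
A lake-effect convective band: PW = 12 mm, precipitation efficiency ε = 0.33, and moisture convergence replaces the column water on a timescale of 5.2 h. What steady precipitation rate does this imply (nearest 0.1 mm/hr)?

R ≈ 0.8 mm/hr

Each overturning extracts ε × PW = 0.33 × 12 = 3.96 mm.
Rate = ε·PW / τ = 3.96 / 5.2 h = 0.8 mm/hr.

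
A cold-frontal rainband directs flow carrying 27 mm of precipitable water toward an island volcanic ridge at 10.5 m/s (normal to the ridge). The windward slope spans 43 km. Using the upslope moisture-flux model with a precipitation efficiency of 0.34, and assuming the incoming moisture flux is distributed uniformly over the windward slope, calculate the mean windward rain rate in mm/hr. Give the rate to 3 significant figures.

Incoming column moisture flux per unit ridge length: F = V × PW = 10.5 × 27 = 283.5 mm·m/s.
Spread over the 43 km slope with efficiency ε = 0.34: R = ε·F/W = 0.34 × 283.5 / 43000 m = 2.242e-03 mm/s.
R = 2.242e-03 × 3600 = 8.07 mm/hr.

R ≈ 8.07 mm/hr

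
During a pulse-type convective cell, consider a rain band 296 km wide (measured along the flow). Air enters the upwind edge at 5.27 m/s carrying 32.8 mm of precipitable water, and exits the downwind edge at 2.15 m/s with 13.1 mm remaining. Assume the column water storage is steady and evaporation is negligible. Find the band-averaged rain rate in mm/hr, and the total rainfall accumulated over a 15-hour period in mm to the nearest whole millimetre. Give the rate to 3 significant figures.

Column moisture flux per unit crosswind length is F = V × PW.
Inflow: F_in = 5.27 × 32.8 = 172.856 mm·m/s
Outflow: F_out = 2.15 × 13.1 = 28.165 mm·m/s
Steady-state rate R = (F_in − F_out)/L = (172.856 − 28.165) / 296000 m = 4.888e-04 mm/s.
R = 4.888e-04 × 3600 = 1.76 mm/hr.
Over 15 h: total = 1.76 × 15 = 26.4 ≈ 26 mm.

R ≈ 1.76 mm/hr; total ≈ 26 mm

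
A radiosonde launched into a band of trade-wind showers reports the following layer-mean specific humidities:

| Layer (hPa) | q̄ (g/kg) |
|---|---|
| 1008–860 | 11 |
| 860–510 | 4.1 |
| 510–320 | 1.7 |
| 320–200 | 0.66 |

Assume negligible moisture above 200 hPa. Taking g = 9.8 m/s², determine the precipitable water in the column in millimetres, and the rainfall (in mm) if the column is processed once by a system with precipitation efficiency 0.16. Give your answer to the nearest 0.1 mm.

Precipitable water is the column-integrated vapour mass per unit area: PW = (1/g) Σ q̄ Δp, with q in kg/kg and Δp in Pa (1 kg/m² of water = 1 mm).
Layer 1008–860 hPa: Δp = 148 hPa = 14800 Pa, q̄ = 0.011 kg/kg → 0.011 × 14800 / 9.8 = 16.61 mm
Layer 860–510 hPa: Δp = 350 hPa = 35000 Pa, q̄ = 0.0041 kg/kg → 0.0041 × 35000 / 9.8 = 14.64 mm
Layer 510–320 hPa: Δp = 190 hPa = 19000 Pa, q̄ = 0.0017 kg/kg → 0.0017 × 19000 / 9.8 = 3.30 mm
Layer 320–200 hPa: Δp = 120 hPa = 12000 Pa, q̄ = 0.00066 kg/kg → 0.00066 × 12000 / 9.8 = 0.81 mm
PW = 16.61 + 14.64 + 3.30 + 0.81 = 35.36 ≈ 35.4 mm.
Rainfall = ε × PW = 0.16 × 35.4 = 5.7 mm.

PW ≈ 35.4 mm; rainfall ≈ 5.7 mm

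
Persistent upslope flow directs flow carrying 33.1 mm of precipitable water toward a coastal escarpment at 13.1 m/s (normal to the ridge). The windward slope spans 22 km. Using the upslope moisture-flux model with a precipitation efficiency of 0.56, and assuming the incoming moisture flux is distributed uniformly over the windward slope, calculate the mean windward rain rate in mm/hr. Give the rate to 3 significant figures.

Incoming column moisture flux per unit ridge length: F = V × PW = 13.1 × 33.1 = 433.61 mm·m/s.
Spread over the 22 km slope with efficiency ε = 0.56: R = ε·F/W = 0.56 × 433.61 / 22000 m = 1.104e-02 mm/s.
R = 1.104e-02 × 3600 = 39.7 mm/hr.

R ≈ 39.7 mm/hr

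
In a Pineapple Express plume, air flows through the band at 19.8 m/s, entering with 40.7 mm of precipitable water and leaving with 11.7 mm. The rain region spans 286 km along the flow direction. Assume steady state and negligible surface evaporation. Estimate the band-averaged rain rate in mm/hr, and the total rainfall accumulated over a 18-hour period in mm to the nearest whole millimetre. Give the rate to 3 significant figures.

R ≈ 7.23 mm/hr; total ≈ 130 mm

Column moisture flux per unit crosswind length is F = V × PW.
Inflow: F_in = 19.8 × 40.7 = 805.86 mm·m/s
Outflow: F_out = 19.8 × 11.7 = 231.66 mm·m/s
Steady-state rate R = (F_in − F_out)/L = (805.86 − 231.66) / 286000 m = 2.008e-03 mm/s.
R = 2.008e-03 × 3600 = 7.23 mm/hr.
Over 18 h: total = 7.23 × 18 = 130.14 ≈ 130 mm.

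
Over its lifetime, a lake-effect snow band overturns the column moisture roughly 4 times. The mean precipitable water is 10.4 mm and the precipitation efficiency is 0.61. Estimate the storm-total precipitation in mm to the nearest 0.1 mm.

precipitation ≈ 25.4 mm

Each cycle deposits ε × PW = 0.61 × 10.4 = 6.344 mm.
Over 4 cycles: 4 × 6.344 = 25.4 mm.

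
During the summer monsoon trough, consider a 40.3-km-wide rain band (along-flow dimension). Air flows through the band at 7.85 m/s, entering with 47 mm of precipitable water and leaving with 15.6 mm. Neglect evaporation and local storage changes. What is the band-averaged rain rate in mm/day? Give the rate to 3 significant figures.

Column moisture flux per unit crosswind length is F = V × PW.
Inflow: F_in = 7.85 × 47 = 368.95 mm·m/s
Outflow: F_out = 7.85 × 15.6 = 122.46 mm·m/s
Steady-state rate R = (F_in − F_out)/L = (368.95 − 122.46) / 40300 m = 6.116e-03 mm/s.
R = 6.116e-03 × 3600 × 24 = 528 mm/day.

R ≈ 528 mm/day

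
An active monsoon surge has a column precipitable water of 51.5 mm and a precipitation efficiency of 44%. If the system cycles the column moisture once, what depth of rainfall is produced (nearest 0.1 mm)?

Rainfall = ε × PW = 0.44 × 51.5 = 22.7 mm.

rainfall ≈ 22.7 mm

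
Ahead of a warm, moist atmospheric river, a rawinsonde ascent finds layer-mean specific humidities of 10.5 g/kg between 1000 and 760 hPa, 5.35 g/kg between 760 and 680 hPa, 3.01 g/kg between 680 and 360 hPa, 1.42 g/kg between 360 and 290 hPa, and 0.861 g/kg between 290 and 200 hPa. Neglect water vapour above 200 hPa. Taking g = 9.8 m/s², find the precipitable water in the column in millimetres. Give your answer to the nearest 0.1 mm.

Precipitable water is the column-integrated vapour mass per unit area: PW = (1/g) Σ q̄ Δp, with q in kg/kg and Δp in Pa (1 kg/m² of water = 1 mm).
Layer 1000–760 hPa: Δp = 240 hPa = 24000 Pa, q̄ = 0.0105 kg/kg → 0.0105 × 24000 / 9.8 = 25.71 mm
Layer 760–680 hPa: Δp = 80 hPa = 8000 Pa, q̄ = 0.00535 kg/kg → 0.00535 × 8000 / 9.8 = 4.37 mm
Layer 680–360 hPa: Δp = 320 hPa = 32000 Pa, q̄ = 0.00301 kg/kg → 0.00301 × 32000 / 9.8 = 9.83 mm
Layer 360–290 hPa: Δp = 70 hPa = 7000 Pa, q̄ = 0.00142 kg/kg → 0.00142 × 7000 / 9.8 = 1.01 mm
Layer 290–200 hPa: Δp = 90 hPa = 9000 Pa, q̄ = 0.000861 kg/kg → 0.000861 × 9000 / 9.8 = 0.79 mm
PW = 25.71 + 4.37 + 9.83 + 1.01 + 0.79 = 41.71 ≈ 41.7 mm.

PW ≈ 41.7 mm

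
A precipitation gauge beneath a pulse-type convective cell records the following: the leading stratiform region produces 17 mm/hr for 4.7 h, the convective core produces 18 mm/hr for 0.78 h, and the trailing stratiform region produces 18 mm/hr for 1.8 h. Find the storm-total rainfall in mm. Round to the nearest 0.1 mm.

total ≈ 126.3 mm

Total = Σ Rᵢ Δtᵢ = 17 × 4.7 + 18 × 0.78 + 18 × 1.8
      = 79.9 + 14.04 + 32.4 = 126.3 mm.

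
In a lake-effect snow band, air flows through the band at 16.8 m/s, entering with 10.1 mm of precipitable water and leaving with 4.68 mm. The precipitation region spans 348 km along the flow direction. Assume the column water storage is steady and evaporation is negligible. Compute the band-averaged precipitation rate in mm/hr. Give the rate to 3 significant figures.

Column moisture flux per unit crosswind length is F = V × PW.
Inflow: F_in = 16.8 × 10.1 = 169.68 mm·m/s
Outflow: F_out = 16.8 × 4.68 = 78.624 mm·m/s
Steady-state rate R = (F_in − F_out)/L = (169.68 − 78.624) / 348000 m = 2.617e-04 mm/s.
R = 2.617e-04 × 3600 = 0.942 mm/hr.

R ≈ 0.942 mm/hr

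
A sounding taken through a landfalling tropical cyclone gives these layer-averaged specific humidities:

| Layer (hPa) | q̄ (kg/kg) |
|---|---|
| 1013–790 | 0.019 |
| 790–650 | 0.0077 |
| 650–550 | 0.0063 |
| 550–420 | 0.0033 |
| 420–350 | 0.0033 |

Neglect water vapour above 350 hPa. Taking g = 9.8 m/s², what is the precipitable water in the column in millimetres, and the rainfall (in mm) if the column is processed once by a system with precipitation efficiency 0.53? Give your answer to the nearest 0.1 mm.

Precipitable water is the column-integrated vapour mass per unit area: PW = (1/g) Σ q̄ Δp, with q in kg/kg and Δp in Pa (1 kg/m² of water = 1 mm).
Layer 1013–790 hPa: Δp = 223 hPa = 22300 Pa, q̄ = 0.019 kg/kg → 0.019 × 22300 / 9.8 = 43.23 mm
Layer 790–650 hPa: Δp = 140 hPa = 14000 Pa, q̄ = 0.0077 kg/kg → 0.0077 × 14000 / 9.8 = 11.00 mm
Layer 650–550 hPa: Δp = 100 hPa = 10000 Pa, q̄ = 0.0063 kg/kg → 0.0063 × 10000 / 9.8 = 6.43 mm
Layer 550–420 hPa: Δp = 130 hPa = 13000 Pa, q̄ = 0.0033 kg/kg → 0.0033 × 13000 / 9.8 = 4.38 mm
Layer 420–350 hPa: Δp = 70 hPa = 7000 Pa, q̄ = 0.0033 kg/kg → 0.0033 × 7000 / 9.8 = 2.36 mm
PW = 43.23 + 11.00 + 6.43 + 4.38 + 2.36 = 67.40 ≈ 67.4 mm.
Rainfall = ε × PW = 0.53 × 67.4 = 35.7 mm.

PW ≈ 67.4 mm; rainfall ≈ 35.7 mm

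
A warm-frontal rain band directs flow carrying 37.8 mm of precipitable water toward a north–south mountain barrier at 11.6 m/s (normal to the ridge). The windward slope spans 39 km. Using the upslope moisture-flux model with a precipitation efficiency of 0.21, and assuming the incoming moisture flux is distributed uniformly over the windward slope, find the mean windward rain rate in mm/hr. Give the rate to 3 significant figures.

Incoming column moisture flux per unit ridge length: F = V × PW = 11.6 × 37.8 = 438.48 mm·m/s.
Spread over the 39 km slope with efficiency ε = 0.21: R = ε·F/W = 0.21 × 438.48 / 39000 m = 2.361e-03 mm/s.
R = 2.361e-03 × 3600 = 8.50 mm/hr.

R ≈ 8.50 mm/hr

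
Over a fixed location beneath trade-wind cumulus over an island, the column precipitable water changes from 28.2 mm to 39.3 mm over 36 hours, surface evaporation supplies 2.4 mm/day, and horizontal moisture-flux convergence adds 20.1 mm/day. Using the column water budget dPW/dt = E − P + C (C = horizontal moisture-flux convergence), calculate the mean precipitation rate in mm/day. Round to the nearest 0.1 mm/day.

dPW/dt = (39.3 − 28.2) mm / (36/24 day) = +7.400 mm/day.
P = E + C − dPW/dt = 2.4 + (20.1) − (+7.400) = 15.1 mm/day.

P ≈ 15.1 mm/day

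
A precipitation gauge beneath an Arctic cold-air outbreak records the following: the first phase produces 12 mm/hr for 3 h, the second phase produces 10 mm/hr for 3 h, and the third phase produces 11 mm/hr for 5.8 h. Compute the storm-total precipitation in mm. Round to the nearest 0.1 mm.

Total = Σ Rᵢ Δtᵢ = 12 × 3 + 10 × 3 + 11 × 5.8
      = 36 + 30 + 63.8 = 129.8 mm.

total ≈ 129.8 mm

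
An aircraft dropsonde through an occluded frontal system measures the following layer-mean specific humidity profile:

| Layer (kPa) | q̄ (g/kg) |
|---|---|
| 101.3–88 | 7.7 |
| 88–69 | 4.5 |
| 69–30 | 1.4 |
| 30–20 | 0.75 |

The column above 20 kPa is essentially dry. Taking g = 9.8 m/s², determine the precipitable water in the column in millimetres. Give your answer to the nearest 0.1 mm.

PW ≈ 25.5 mm

Precipitable water is the column-integrated vapour mass per unit area: PW = (1/g) Σ q̄ Δp, with q in kg/kg and Δp in Pa (1 kg/m² of water = 1 mm).
Layer 101.3–88 kPa: Δp = 133 hPa = 13300 Pa, q̄ = 0.0077 kg/kg → 0.0077 × 13300 / 9.8 = 10.45 mm
Layer 88–69 kPa: Δp = 190 hPa = 19000 Pa, q̄ = 0.0045 kg/kg → 0.0045 × 19000 / 9.8 = 8.72 mm
Layer 69–30 kPa: Δp = 390 hPa = 39000 Pa, q̄ = 0.0014 kg/kg → 0.0014 × 39000 / 9.8 = 5.57 mm
Layer 30–20 kPa: Δp = 100 hPa = 10000 Pa, q̄ = 0.00075 kg/kg → 0.00075 × 10000 / 9.8 = 0.77 mm
PW = 10.45 + 8.72 + 5.57 + 0.77 = 25.51 ≈ 25.5 mm.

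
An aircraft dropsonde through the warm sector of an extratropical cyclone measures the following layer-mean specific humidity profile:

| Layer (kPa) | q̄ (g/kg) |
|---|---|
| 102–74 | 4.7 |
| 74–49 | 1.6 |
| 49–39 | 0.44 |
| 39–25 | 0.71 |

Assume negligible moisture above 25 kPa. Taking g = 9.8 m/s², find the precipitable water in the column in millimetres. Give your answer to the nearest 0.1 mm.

Precipitable water is the column-integrated vapour mass per unit area: PW = (1/g) Σ q̄ Δp, with q in kg/kg and Δp in Pa (1 kg/m² of water = 1 mm).
Layer 102–74 kPa: Δp = 280 hPa = 28000 Pa, q̄ = 0.0047 kg/kg → 0.0047 × 28000 / 9.8 = 13.43 mm
Layer 74–49 kPa: Δp = 250 hPa = 25000 Pa, q̄ = 0.0016 kg/kg → 0.0016 × 25000 / 9.8 = 4.08 mm
Layer 49–39 kPa: Δp = 100 hPa = 10000 Pa, q̄ = 0.00044 kg/kg → 0.00044 × 10000 / 9.8 = 0.45 mm
Layer 39–25 kPa: Δp = 140 hPa = 14000 Pa, q̄ = 0.00071 kg/kg → 0.00071 × 14000 / 9.8 = 1.01 mm
PW = 13.43 + 4.08 + 0.45 + 1.01 = 18.97 ≈ 19.0 mm.

PW ≈ 19.0 mm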